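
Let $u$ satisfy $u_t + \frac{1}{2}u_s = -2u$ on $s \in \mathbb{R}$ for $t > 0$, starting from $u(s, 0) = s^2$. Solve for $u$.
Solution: Substitute $u = e^{-2t}w$.
Then $u_t = e^{-2t}(w_t - 2w)$, $u_s = e^{-2t}w_s$; substituting and dividing by $e^{-2t}$, the lower-order terms cancel: $w_t + \frac{1}{2}w_s = 0$ (standard advection equation).
Data for $w$: $w(s,0) = u(s,0) = s^2$.
By characteristics ($ds/dt = 1/2$), $w(s,t) = f(s - \frac{1}{2}t)$ with $f = w( \cdot , 0)$.
So $w(s,t) = s^2 - s t + \frac{1}{4} t^2$, and $u(s,t) = e^{-2t}w(s,t)$.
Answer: $u(s, t) = s^2 e^{-2 t} -  s t e^{-2 t} + \frac{1}{4} t^2 e^{-2 t}$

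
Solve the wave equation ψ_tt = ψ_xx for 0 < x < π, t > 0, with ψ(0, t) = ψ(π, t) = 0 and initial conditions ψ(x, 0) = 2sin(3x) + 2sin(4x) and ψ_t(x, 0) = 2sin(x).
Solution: Using separation of variables ψ = X(x)T(t):
Eigenfunctions: sin(nx), n = 1, 2, 3, ...
General solution: ψ(x, t) = Σ [A_n cos(n t) + B_n sin(n t)] sin(nx)
From ψ(x,0) = 2sin(3x) + 2sin(4x): A_3=2, A_4=2. From ψ_t(x,0) = 2sin(x), using ψ_t(x,0) = Σ ω_n B_n sin(nx) with ω_n = n: B_1 = 2/1 = 2.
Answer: ψ(x, t) = 2sin(t)sin(x) + 2sin(3x)cos(3t) + 2sin(4x)cos(4t)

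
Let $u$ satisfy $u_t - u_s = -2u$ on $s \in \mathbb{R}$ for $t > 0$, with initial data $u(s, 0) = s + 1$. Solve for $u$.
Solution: Substitute $u = e^{-2t}w$, i.e. $w = e^{2t}u$.
By the product rule, $u_t = e^{-2t}(w_t - 2w)$, $u_s = e^{-2t}w_s$.
Substituting into the PDE and dividing by $e^{-2t}$: $w_t - 2w - w_s = -2w$.
The lower-order terms cancel, leaving the standard advection equation $w_t - w_s = 0$.
Initial data for $w$: $w(s,0) = u(s,0) = s + 1$.
Solve for $w$:
  By method of characteristics (waves move left with speed 1):
  Along characteristics $s + t =$ const, $w$ is constant, so $w(s,t) = f(s + t)$ with $f = w( \cdot , 0)$.
Hence $w(s,t) = s + t + 1$.
Transform back: $u(s,t) = e^{-2t}w(s,t)$.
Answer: $u(s, t) = s e^{-2 t} + t e^{-2 t} + e^{-2 t}$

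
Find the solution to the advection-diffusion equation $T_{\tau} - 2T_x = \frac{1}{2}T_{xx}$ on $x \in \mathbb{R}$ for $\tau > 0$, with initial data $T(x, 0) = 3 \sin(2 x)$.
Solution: Moving frame: $\eta = x + 2\tau$, $\sigma = \tau$, $T = u(\eta,\sigma)$, so $T_{\tau} = u_{\sigma} + 2u_{\eta}$ and $T_{xx} = u_{\eta\eta}$.
Hence $T_{\tau} - 2T_x = u_{\sigma}$ and the PDE becomes the heat equation $u_{\sigma} = \frac{1}{2}u_{\eta\eta}$ on $\eta \in \mathbb{R}$.
Initial data: $u(\eta,0) = T(\eta,0) = 3 \sin(2 \eta)$. Each mode $\sin(n\eta)$ decays as $e^{-n^2\sigma/2}$ on $\mathbb{R}$, so $u(\eta,\sigma) = \sum c_n e^{-n^2\sigma/2} \sin(n\eta)$ with $c_2=3$: $u(\eta,\sigma) = 3 e^{-2 \sigma} \sin(2 \eta)$.
Substituting back: $T(x,\tau) = u(x + 2\tau, \tau)$.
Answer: $T(x, \tau) = 3 e^{-2 \tau} \sin(4 \tau + 2 x)$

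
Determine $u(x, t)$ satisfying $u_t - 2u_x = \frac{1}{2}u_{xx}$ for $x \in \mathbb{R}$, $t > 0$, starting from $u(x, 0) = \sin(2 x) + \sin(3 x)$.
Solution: Change to a moving frame: let $\eta = x + 2t$, $\sigma = t$ and write $u(x,t) = w(\eta,\sigma)$.
By the chain rule $u_t = w_{\sigma} + 2w_{\eta}$, $u_x = w_{\eta}$, $u_{xx} = w_{\eta\eta}$.
Then $u_t - 2u_x = w_{\sigma}$: the advection term cancels and the PDE becomes the heat equation $w_{\sigma} = \frac{1}{2}w_{\eta\eta}$ on $\eta \in \mathbb{R}$.
Initial data: $w(\eta,0) = u(\eta,0) = \sin(2 \eta) + \sin(3 \eta)$.
On $\eta \in \mathbb{R}$ each mode satisfies $(\sin(n\eta))'' = -n^2 \sin(n\eta)$, so $e^{-n^2\sigma/2} \sin(n\eta)$ solves the heat equation; by superposition $w(\eta,\sigma) = \sum c_n e^{-n^2\sigma/2} \sin(n\eta)$.
Reading off the coefficients: $c_2=1, c_3=1$, so $w(\eta,\sigma) = e^{-2 \sigma} \sin(2 \eta) + e^{-9 \sigma/2} \sin(3 \eta)$.
Substituting back $\eta = x + 2t$, $\sigma = t$: $u(x,t) = w(x + 2t, t)$.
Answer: $u(x, t) = e^{-2 t} \sin(4 t + 2 x) + e^{-9 t/2} \sin(6 t + 3 x)$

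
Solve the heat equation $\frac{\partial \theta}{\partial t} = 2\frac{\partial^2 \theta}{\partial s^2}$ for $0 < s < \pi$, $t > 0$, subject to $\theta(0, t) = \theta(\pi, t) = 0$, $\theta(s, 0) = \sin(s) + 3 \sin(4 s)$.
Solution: Separating variables: $\theta = \sum c_n e^{-2n^2t} \sin(ns)$. From $\theta(s,0) = \sin(s) + 3 \sin(4 s)$: $c_1=1, c_4=3$.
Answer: $\theta(s, t) = e^{-2 t} \sin(s) + 3 e^{-32 t} \sin(4 s)$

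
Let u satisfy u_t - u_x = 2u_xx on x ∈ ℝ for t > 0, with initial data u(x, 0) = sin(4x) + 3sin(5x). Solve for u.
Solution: Change to a moving frame: let η = x + t, σ = t and write u(x,t) = w(η,σ).
By the chain rule u_t = w_σ + w_η, u_x = w_η, u_xx = w_ηη.
Then u_t - u_x = w_σ: the advection term cancels and the PDE becomes the heat equation w_σ = 2w_ηη on η ∈ ℝ.
Initial data: w(η,0) = u(η,0) = sin(4η) + 3sin(5η).
On η ∈ ℝ each mode satisfies (sin(nη))″ = -n² sin(nη), so exp(-2n²σ) sin(nη) solves the heat equation; by superposition w(η,σ) = Σ c_n exp(-2n²σ) sin(nη).
Reading off the coefficients: c_4=1, c_5=3, so w(η,σ) = exp(-32σ)sin(4η) + 3exp(-50σ)sin(5η).
Substituting back η = x + t, σ = t: u(x,t) = w(x + t, t).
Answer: u(x, t) = exp(-32t)sin(4t + 4x) + 3exp(-50t)sin(5t + 5x)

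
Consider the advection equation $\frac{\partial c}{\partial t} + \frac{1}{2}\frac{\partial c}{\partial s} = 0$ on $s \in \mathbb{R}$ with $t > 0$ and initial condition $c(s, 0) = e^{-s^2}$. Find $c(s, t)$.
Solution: By method of characteristics (waves move right with speed 1/2):
Along characteristics $s - \frac{1}{2}t =$ const, $c$ is constant, so $c(s,t) = f(s - \frac{1}{2}t)$ with $f = c( \cdot , 0)$.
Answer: $c(s, t) = e^{-(s - t/2)^2}$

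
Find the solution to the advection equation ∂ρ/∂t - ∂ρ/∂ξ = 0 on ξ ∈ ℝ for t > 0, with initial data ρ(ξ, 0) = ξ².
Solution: By method of characteristics (waves move left with speed 1):
Along characteristics ξ + t = const, ρ is constant, so ρ(ξ,t) = f(ξ + t) with f = ρ(·, 0).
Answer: ρ(ξ, t) = t² + 2tξ + ξ²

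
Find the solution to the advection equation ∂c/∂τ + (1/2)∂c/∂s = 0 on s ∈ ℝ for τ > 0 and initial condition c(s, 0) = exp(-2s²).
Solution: By characteristics (ds/dτ = 1/2), c(s,τ) = f(s - (1/2)τ) with f = c(·, 0).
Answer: c(s, τ) = exp(-2(s - τ/2)²)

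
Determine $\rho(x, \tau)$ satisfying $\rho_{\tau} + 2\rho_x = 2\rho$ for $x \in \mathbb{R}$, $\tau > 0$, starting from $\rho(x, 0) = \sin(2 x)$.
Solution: Substitute $\rho = e^{2\tau}u$, i.e. $u = e^{-2\tau}\rho$.
By the product rule, $\rho_{\tau} = e^{2\tau}(u_{\tau} + 2u)$, $\rho_x = e^{2\tau}u_x$.
Substituting into the PDE and dividing by $e^{2\tau}$: $u_{\tau} + 2u + 2u_x = 2u$.
The lower-order terms cancel, leaving the standard advection equation $u_{\tau} + 2u_x = 0$.
Initial data for $u$: $u(x,0) = \rho(x,0) = \sin(2 x)$.
Solve for $u$:
  By method of characteristics (waves move right with speed 2):
  Along characteristics $x - 2\tau =$ const, $u$ is constant, so $u(x,\tau) = f(x - 2\tau)$ with $f = u( \cdot , 0)$.
Hence $u(x,\tau) = \sin(2 x - 4 \tau)$.
Transform back: $\rho(x,\tau) = e^{2\tau}u(x,\tau)$.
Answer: $\rho(x, \tau) = - e^{2 \tau} \sin(4 \tau - 2 x)$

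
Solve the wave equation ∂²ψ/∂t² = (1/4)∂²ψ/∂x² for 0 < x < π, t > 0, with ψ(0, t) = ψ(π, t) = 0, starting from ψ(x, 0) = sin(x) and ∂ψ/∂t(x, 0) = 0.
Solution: Separating variables: ψ = Σ [A_n cos(ω_n t) + B_n sin(ω_n t)] sin(nx), ω_n = n/2. From ICs: A_1=1.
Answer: ψ(x, t) = sin(x)cos(t/2)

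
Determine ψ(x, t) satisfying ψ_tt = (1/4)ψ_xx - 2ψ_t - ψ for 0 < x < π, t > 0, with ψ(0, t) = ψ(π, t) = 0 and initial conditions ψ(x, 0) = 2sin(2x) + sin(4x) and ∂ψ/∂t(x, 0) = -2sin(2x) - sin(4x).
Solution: Substitute ψ = exp(-t)u.
Then ψ_t = exp(-t)(u_t - u), ψ_tt = exp(-t)(u_tt - 2u_t + u), ψ_xx = exp(-t)u_xx; substituting and dividing by exp(-t), the lower-order terms cancel: u_tt = (1/4)u_xx (standard wave equation).
Data for u: u(x,0) = ψ(x,0) = 2sin(2x) + sin(4x); u_t(x,0) = ψ_t(x,0) + ψ(x,0) = 0. The boundary conditions carry over: u(0,t) = u(π,t) = 0.
Separating variables: u = Σ [A_n cos(ω_n t) + B_n sin(ω_n t)] sin(nx), ω_n = n/2. From ICs: A_2=2, A_4=1.
So u(x,t) = 2sin(2x)cos(t) + sin(4x)cos(2t), and ψ(x,t) = exp(-t)u(x,t).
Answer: ψ(x, t) = 2exp(-t)sin(2x)cos(t) + exp(-t)sin(4x)cos(2t)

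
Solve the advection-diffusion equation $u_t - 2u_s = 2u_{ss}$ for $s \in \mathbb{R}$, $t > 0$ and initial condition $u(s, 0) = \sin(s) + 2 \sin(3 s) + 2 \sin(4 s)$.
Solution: Change to a moving frame: let $\eta = s + 2t$, $\sigma = t$ and write $u(s,t) = w(\eta,\sigma)$.
By the chain rule $u_t = w_{\sigma} + 2w_{\eta}$, $u_s = w_{\eta}$, $u_{ss} = w_{\eta\eta}$.
Then $u_t - 2u_s = w_{\sigma}$: the advection term cancels and the PDE becomes the heat equation $w_{\sigma} = 2w_{\eta\eta}$ on $\eta \in \mathbb{R}$.
Initial data: $w(\eta,0) = u(\eta,0) = \sin(\eta) + 2 \sin(3 \eta) + 2 \sin(4 \eta)$.
On $\eta \in \mathbb{R}$ each mode satisfies $(\sin(n\eta))'' = -n^2 \sin(n\eta)$, so $e^{-2n^2\sigma} \sin(n\eta)$ solves the heat equation; by superposition $w(\eta,\sigma) = \sum c_n e^{-2n^2\sigma} \sin(n\eta)$.
Reading off the coefficients: $c_1=1, c_3=2, c_4=2$, so $w(\eta,\sigma) = e^{-2 \sigma} \sin(\eta) + 2 e^{-18 \sigma} \sin(3 \eta) + 2 e^{-32 \sigma} \sin(4 \eta)$.
Substituting back $\eta = s + 2t$, $\sigma = t$: $u(s,t) = w(s + 2t, t)$.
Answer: $u(s, t) = e^{-2 t} \sin(s + 2 t) + 2 e^{-18 t} \sin(3 s + 6 t) + 2 e^{-32 t} \sin(4 s + 8 t)$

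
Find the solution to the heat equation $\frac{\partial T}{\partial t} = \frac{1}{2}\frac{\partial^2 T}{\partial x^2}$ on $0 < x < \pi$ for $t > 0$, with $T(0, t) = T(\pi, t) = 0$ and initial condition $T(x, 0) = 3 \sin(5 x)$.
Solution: Using separation of variables $T = X(x)G(t)$:
Eigenfunctions: $\sin(nx)$, $n = 1, 2, 3, \ldots$
General solution: $T(x, t) = \sum c_n \sin(nx) e^{-n^2 t/2}$
Matching $T(x,0) = 3 \sin(5 x)$ term by term: $c_5=3$.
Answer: $T(x, t) = 3 e^{-25 t/2} \sin(5 x)$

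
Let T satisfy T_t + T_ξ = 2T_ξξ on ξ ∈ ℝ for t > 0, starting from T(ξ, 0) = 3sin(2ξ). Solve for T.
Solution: Moving frame: η = ξ - t, σ = t, T = u(η,σ), so T_t = u_σ - u_η and T_ξξ = u_ηη.
Hence T_t + T_ξ = u_σ and the PDE becomes the heat equation u_σ = 2u_ηη on η ∈ ℝ.
Initial data: u(η,0) = T(η,0) = 3sin(2η). Each mode sin(nη) decays as exp(-2n²σ) on ℝ, so u(η,σ) = Σ c_n exp(-2n²σ) sin(nη) with c_2=3: u(η,σ) = 3exp(-8σ)sin(2η).
Substituting back: T(ξ,t) = u(ξ - t, t).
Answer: T(ξ, t) = -3exp(-8t)sin(2t - 2ξ)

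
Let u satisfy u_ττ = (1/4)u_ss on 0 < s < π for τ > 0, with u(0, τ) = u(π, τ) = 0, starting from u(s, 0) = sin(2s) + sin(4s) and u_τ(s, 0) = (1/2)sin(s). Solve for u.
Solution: Separating variables: u = Σ [A_n cos(ω_n τ) + B_n sin(ω_n τ)] sin(ns), ω_n = n/2. From ICs (B_n = velocity coefficient / ω_n): A_2=1, A_4=1, B_1=1.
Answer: u(s, τ) = sin(s)sin(τ/2) + sin(2s)cos(τ) + sin(4s)cos(2τ)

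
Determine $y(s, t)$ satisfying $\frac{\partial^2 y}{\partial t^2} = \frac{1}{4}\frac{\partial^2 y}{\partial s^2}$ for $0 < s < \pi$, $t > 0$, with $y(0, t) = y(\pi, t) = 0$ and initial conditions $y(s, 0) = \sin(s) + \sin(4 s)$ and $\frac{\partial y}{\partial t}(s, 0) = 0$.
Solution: Using separation of variables $y = X(s)T(t)$:
Eigenfunctions: $\sin(ns)$, $n = 1, 2, 3, \ldots$
General solution: $y(s, t) = \sum [A_n \cos(n t/2) + B_n \sin(n t/2)] \sin(ns)$
From $y(s,0) = \sin(s) + \sin(4 s)$: $A_1=1, A_4=1$. From $y_t(s,0) = 0$: all $B_n = 0$.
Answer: $y(s, t) = \sin(s) \cos(t/2) + \sin(4 s) \cos(2 t)$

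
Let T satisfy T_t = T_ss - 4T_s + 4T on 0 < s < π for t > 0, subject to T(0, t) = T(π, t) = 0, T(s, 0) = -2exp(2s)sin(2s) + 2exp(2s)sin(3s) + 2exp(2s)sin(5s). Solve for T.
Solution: Substitute T = exp(2s)u.
Then T_s = exp(2s)(u_s + 2u), T_ss = exp(2s)(u_ss + 4u_s + 4u), T_t = exp(2s)u_t; substituting and dividing by exp(2s), the lower-order terms cancel: u_t = u_ss (standard heat equation).
Data for u: u(s,0) = exp(-2s)T(s,0) = -2sin(2s) + 2sin(3s) + 2sin(5s). The boundary conditions carry over: u(0,t) = u(π,t) = 0.
Separating variables: u = Σ c_n exp(-n²t) sin(ns). From u(s,0) = -2sin(2s) + 2sin(3s) + 2sin(5s): c_2=-2, c_3=2, c_5=2.
So u(s,t) = -2exp(-4t)sin(2s) + 2exp(-9t)sin(3s) + 2exp(-25t)sin(5s), and T(s,t) = exp(2s)u(s,t).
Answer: T(s, t) = -2exp(2s)exp(-4t)sin(2s) + 2exp(2s)exp(-9t)sin(3s) + 2exp(2s)exp(-25t)sin(5s)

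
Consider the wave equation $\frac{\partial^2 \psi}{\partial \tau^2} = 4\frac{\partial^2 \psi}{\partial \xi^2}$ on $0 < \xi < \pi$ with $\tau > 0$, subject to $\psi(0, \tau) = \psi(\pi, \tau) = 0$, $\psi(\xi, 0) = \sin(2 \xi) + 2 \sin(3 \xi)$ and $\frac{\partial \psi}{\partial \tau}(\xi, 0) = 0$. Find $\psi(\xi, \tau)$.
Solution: Separating variables: $\psi = \sum [A_n \cos(\omega_n \tau) + B_n \sin(\omega_n \tau)] \sin(n\xi)$, $\omega_n = 2n$. From ICs: $A_2=1, A_3=2$.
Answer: $\psi(\xi, \tau) = \sin(2 \xi) \cos(4 \tau) + 2 \sin(3 \xi) \cos(6 \tau)$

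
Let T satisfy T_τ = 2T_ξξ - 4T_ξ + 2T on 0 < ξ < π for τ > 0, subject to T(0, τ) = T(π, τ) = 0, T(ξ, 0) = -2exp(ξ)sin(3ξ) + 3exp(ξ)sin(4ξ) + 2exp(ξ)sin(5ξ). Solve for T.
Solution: Substitute T = exp(ξ)u, i.e. u = exp(-ξ)T.
By the product rule, T_ξ = exp(ξ)(u_ξ + u), T_ξξ = exp(ξ)(u_ξξ + 2u_ξ + u), T_τ = exp(ξ)u_τ.
Substituting into the PDE and dividing by exp(ξ): u_τ = 2(u_ξξ + 2u_ξ + u) - 4(u_ξ + u) + 2u.
The lower-order terms cancel, leaving the standard heat equation u_τ = 2u_ξξ.
Initial data for u: u(ξ,0) = exp(-ξ)T(ξ,0) = -2sin(3ξ) + 3sin(4ξ) + 2sin(5ξ). The boundary conditions carry over: u(0,τ) = u(π,τ) = 0.
Solve for u:
  Using separation of variables u = X(ξ)G(τ):
  Eigenfunctions: sin(nξ), n = 1, 2, 3, ...
  General solution: u(ξ, τ) = Σ c_n sin(nξ) exp(-2n² τ)
  Matching u(ξ,0) = -2sin(3ξ) + 3sin(4ξ) + 2sin(5ξ) term by term: c_3=-2, c_4=3, c_5=2.
Hence u(ξ,τ) = -2exp(-18τ)sin(3ξ) + 3exp(-32τ)sin(4ξ) + 2exp(-50τ)sin(5ξ).
Transform back: T(ξ,τ) = exp(ξ)u(ξ,τ).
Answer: T(ξ, τ) = -2exp(ξ)exp(-18τ)sin(3ξ) + 3exp(ξ)exp(-32τ)sin(4ξ) + 2exp(ξ)exp(-50τ)sin(5ξ)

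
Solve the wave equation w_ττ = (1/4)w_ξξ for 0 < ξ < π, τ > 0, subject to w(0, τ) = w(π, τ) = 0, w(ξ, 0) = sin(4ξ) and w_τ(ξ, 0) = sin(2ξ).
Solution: Separating variables: w = Σ [A_n cos(ω_n τ) + B_n sin(ω_n τ)] sin(nξ), ω_n = n/2. From ICs (B_n = velocity coefficient / ω_n): A_4=1, B_2=1.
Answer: w(ξ, τ) = sin(2ξ)sin(τ) + sin(4ξ)cos(2τ)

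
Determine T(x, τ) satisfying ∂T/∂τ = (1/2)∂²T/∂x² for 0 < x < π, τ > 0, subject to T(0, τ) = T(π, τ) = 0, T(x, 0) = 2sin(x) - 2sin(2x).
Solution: Separating variables: T = Σ c_n exp(-n²τ/2) sin(nx). From T(x,0) = 2sin(x) - 2sin(2x): c_1=2, c_2=-2.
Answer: T(x, τ) = -2exp(-2τ)sin(2x) + 2exp(-τ/2)sin(x)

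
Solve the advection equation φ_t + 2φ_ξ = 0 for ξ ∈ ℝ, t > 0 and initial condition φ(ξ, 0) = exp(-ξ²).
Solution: By characteristics (dξ/dt = 2), φ(ξ,t) = f(ξ - 2t) with f = φ(·, 0).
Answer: φ(ξ, t) = exp(-(-2t + ξ)²)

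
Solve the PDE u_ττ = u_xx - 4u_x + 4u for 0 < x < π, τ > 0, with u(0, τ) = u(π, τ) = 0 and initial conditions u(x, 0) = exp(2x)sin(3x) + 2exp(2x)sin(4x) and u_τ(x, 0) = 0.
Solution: Substitute u = exp(2x)w, i.e. w = exp(-2x)u.
By the product rule, u_x = exp(2x)(w_x + 2w), u_xx = exp(2x)(w_xx + 4w_x + 4w), u_ττ = exp(2x)w_ττ.
Substituting into the PDE and dividing by exp(2x): w_ττ = (w_xx + 4w_x + 4w) - 4(w_x + 2w) + 4w.
The lower-order terms cancel, leaving the standard wave equation w_ττ = w_xx.
Initial data for w: w(x,0) = exp(-2x)u(x,0) = sin(3x) + 2sin(4x); w_τ(x,0) = exp(-2x)u_τ(x,0) = 0. The boundary conditions carry over: w(0,τ) = w(π,τ) = 0.
Solve for w:
  Using separation of variables w = X(x)T(τ):
  Eigenfunctions: sin(nx), n = 1, 2, 3, ...
  General solution: w(x, τ) = Σ [A_n cos(n τ) + B_n sin(n τ)] sin(nx)
  From w(x,0) = sin(3x) + 2sin(4x): A_3=1, A_4=2. From w_τ(x,0) = 0: all B_n = 0.
Hence w(x,τ) = sin(3x)cos(3τ) + 2sin(4x)cos(4τ).
Transform back: u(x,τ) = exp(2x)w(x,τ).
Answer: u(x, τ) = exp(2x)sin(3x)cos(3τ) + 2exp(2x)sin(4x)cos(4τ)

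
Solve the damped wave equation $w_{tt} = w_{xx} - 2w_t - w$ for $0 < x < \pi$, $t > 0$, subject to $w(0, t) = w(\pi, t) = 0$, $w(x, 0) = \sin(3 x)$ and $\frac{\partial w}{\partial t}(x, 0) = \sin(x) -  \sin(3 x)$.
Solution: Substitute $w = e^{-t}u$, i.e. $u = e^{t}w$.
By the product rule, $w_t = e^{-t}(u_t - u)$, $w_{tt} = e^{-t}(u_{tt} - 2u_t + u)$, $w_{xx} = e^{-t}u_{xx}$.
Substituting into the PDE and dividing by $e^{-t}$: $u_{tt} - 2u_t + u = u_{xx} - 2(u_t - u) - u$.
The lower-order terms cancel, leaving the standard wave equation $u_{tt} = u_{xx}$.
Initial data for $u$: $u(x,0) = w(x,0) = \sin(3 x)$; $u_t(x,0) = w_t(x,0) + w(x,0) = \sin(x)$. The boundary conditions carry over: $u(0,t) = u(\pi,t) = 0$.
Solve for $u$:
  Using separation of variables $u = X(x)T(t)$:
  Eigenfunctions: $\sin(nx)$, $n = 1, 2, 3, \ldots$
  General solution: $u(x, t) = \sum [A_n \cos(n t) + B_n \sin(n t)] \sin(nx)$
  From $u(x,0) = \sin(3 x)$: $A_3=1$. From $u_t(x,0) = \sin(x)$, using $u_t(x,0) = \sum \omega_n B_n \sin(nx)$ with $\omega_n = n$: $B_1 = 1/1 = 1$.
Hence $u(x,t) = \sin(t) \sin(x) + \sin(3 x) \cos(3 t)$.
Transform back: $w(x,t) = e^{-t}u(x,t)$.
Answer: $w(x, t) = e^{-t} \sin(t) \sin(x) + e^{-t} \sin(3 x) \cos(3 t)$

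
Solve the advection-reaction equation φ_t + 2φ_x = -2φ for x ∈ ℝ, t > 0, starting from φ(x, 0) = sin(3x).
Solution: Substitute φ = exp(-2t)u.
Then φ_t = exp(-2t)(u_t - 2u), φ_x = exp(-2t)u_x; substituting and dividing by exp(-2t), the lower-order terms cancel: u_t + 2u_x = 0 (standard advection equation).
Data for u: u(x,0) = φ(x,0) = sin(3x).
By characteristics (dx/dt = 2), u(x,t) = f(x - 2t) with f = u(·, 0).
So u(x,t) = -sin(6t - 3x), and φ(x,t) = exp(-2t)u(x,t).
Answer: φ(x, t) = -exp(-2t)sin(6t - 3x)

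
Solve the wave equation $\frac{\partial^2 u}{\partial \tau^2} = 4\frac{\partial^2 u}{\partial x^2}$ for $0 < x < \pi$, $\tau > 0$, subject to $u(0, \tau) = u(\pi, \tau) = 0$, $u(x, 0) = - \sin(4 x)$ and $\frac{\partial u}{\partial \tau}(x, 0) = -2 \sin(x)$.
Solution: Using separation of variables $u = X(x)T(\tau)$:
Eigenfunctions: $\sin(nx)$, $n = 1, 2, 3, \ldots$
General solution: $u(x, \tau) = \sum [A_n \cos(2n \tau) + B_n \sin(2n \tau)] \sin(nx)$
From $u(x,0) = - \sin(4 x)$: $A_4=-1$. From $u_{\tau}(x,0) = -2 \sin(x)$, using $u_{\tau}(x,0) = \sum \omega_n B_n \sin(nx)$ with $\omega_n = 2n$: $B_1 = (-2)/2 = -1$.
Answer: $u(x, \tau) = - \sin(2 \tau) \sin(x) -  \sin(4 x) \cos(8 \tau)$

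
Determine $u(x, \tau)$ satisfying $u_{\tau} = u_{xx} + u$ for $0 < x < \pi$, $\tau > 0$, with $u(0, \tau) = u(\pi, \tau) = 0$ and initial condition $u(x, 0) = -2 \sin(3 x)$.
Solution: Substitute $u = e^{\tau}w$, i.e. $w = e^{-\tau}u$.
By the product rule, $u_{\tau} = e^{\tau}(w_{\tau} + w)$, $u_{xx} = e^{\tau}w_{xx}$.
Substituting into the PDE and dividing by $e^{\tau}$: $w_{\tau} + w = w_{xx} + w$.
The lower-order terms cancel, leaving the standard heat equation $w_{\tau} = w_{xx}$.
Initial data for $w$: $w(x,0) = u(x,0) = -2 \sin(3 x)$. The boundary conditions carry over: $w(0,\tau) = w(\pi,\tau) = 0$.
Solve for $w$:
  Using separation of variables $w = X(x)T(\tau)$:
  Eigenfunctions: $\sin(nx)$, $n = 1, 2, 3, \ldots$
  General solution: $w(x, \tau) = \sum c_n \sin(nx) e^{-n^2 \tau}$
  Matching $w(x,0) = -2 \sin(3 x)$ term by term: $c_3=-2$.
Hence $w(x,\tau) = -2 e^{-9 \tau} \sin(3 x)$.
Transform back: $u(x,\tau) = e^{\tau}w(x,\tau)$.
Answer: $u(x, \tau) = -2 e^{-8 \tau} \sin(3 x)$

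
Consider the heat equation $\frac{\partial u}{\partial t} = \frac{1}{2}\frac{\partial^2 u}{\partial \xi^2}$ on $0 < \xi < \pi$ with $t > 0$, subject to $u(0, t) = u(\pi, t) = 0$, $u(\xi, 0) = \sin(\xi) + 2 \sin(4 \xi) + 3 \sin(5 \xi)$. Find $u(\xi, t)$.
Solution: Using separation of variables $u = X(\xi)T(t)$:
Eigenfunctions: $\sin(n\xi)$, $n = 1, 2, 3, \ldots$
General solution: $u(\xi, t) = \sum c_n \sin(n\xi) e^{-n^2 t/2}$
Matching $u(\xi,0) = \sin(\xi) + 2 \sin(4 \xi) + 3 \sin(5 \xi)$ term by term: $c_1=1, c_4=2, c_5=3$.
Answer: $u(\xi, t) = 2 e^{-8 t} \sin(4 \xi) + e^{-t/2} \sin(\xi) + 3 e^{-25 t/2} \sin(5 \xi)$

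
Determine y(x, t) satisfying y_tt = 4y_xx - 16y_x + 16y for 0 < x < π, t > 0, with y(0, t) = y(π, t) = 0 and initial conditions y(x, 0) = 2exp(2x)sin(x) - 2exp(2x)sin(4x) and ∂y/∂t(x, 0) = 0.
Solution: Substitute y = exp(2x)u.
Then y_x = exp(2x)(u_x + 2u), y_xx = exp(2x)(u_xx + 4u_x + 4u), y_tt = exp(2x)u_tt; substituting and dividing by exp(2x), the lower-order terms cancel: u_tt = 4u_xx (standard wave equation).
Data for u: u(x,0) = exp(-2x)y(x,0) = 2sin(x) - 2sin(4x); u_t(x,0) = exp(-2x)y_t(x,0) = 0. The boundary conditions carry over: u(0,t) = u(π,t) = 0.
Separating variables: u = Σ [A_n cos(ω_n t) + B_n sin(ω_n t)] sin(nx), ω_n = 2n. From ICs: A_1=2, A_4=-2.
So u(x,t) = 2sin(x)cos(2t) - 2sin(4x)cos(8t), and y(x,t) = exp(2x)u(x,t).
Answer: y(x, t) = 2exp(2x)sin(x)cos(2t) - 2exp(2x)sin(4x)cos(8t)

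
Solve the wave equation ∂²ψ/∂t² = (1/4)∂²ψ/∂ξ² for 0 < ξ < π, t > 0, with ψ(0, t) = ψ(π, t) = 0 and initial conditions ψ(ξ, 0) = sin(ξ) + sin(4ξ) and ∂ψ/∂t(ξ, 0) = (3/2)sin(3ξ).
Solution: Using separation of variables ψ = X(ξ)T(t):
Eigenfunctions: sin(nξ), n = 1, 2, 3, ...
General solution: ψ(ξ, t) = Σ [A_n cos(n t/2) + B_n sin(n t/2)] sin(nξ)
From ψ(ξ,0) = sin(ξ) + sin(4ξ): A_1=1, A_4=1. From ψ_t(ξ,0) = (3/2)sin(3ξ), using ψ_t(ξ,0) = Σ ω_n B_n sin(nξ) with ω_n = n/2: B_3 = (3/2)/(3/2) = 1.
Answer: ψ(ξ, t) = sin(3t/2)sin(3ξ) + sin(ξ)cos(t/2) + sin(4ξ)cos(2t)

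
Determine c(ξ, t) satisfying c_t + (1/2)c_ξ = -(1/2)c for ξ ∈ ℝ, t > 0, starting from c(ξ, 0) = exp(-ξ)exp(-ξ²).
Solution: Substitute c = exp(-ξ)u.
Then c_ξ = exp(-ξ)(u_ξ - u), c_t = exp(-ξ)u_t; substituting and dividing by exp(-ξ), the lower-order terms cancel: u_t + (1/2)u_ξ = 0 (standard advection equation).
Data for u: u(ξ,0) = exp(ξ)c(ξ,0) = exp(-ξ²).
By characteristics (dξ/dt = 1/2), u(ξ,t) = f(ξ - (1/2)t) with f = u(·, 0).
So u(ξ,t) = exp(-(-t/2 + ξ)²), and c(ξ,t) = exp(-ξ)u(ξ,t).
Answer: c(ξ, t) = exp(-ξ)exp(-(-t/2 + ξ)²)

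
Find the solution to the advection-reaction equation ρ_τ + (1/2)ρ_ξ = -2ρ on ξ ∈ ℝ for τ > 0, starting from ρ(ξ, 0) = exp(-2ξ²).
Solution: Substitute ρ = exp(-2τ)u, i.e. u = exp(2τ)ρ.
By the product rule, ρ_τ = exp(-2τ)(u_τ - 2u), ρ_ξ = exp(-2τ)u_ξ.
Substituting into the PDE and dividing by exp(-2τ): u_τ - 2u + (1/2)u_ξ = -2u.
The lower-order terms cancel, leaving the standard advection equation u_τ + (1/2)u_ξ = 0.
Initial data for u: u(ξ,0) = ρ(ξ,0) = exp(-2ξ²).
Solve for u:
  By method of characteristics (waves move right with speed 1/2):
  Along characteristics ξ - (1/2)τ = const, u is constant, so u(ξ,τ) = f(ξ - (1/2)τ) with f = u(·, 0).
Hence u(ξ,τ) = exp(-2(ξ - τ/2)²).
Transform back: ρ(ξ,τ) = exp(-2τ)u(ξ,τ).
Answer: ρ(ξ, τ) = exp(-2τ)exp(-2(ξ - τ/2)²)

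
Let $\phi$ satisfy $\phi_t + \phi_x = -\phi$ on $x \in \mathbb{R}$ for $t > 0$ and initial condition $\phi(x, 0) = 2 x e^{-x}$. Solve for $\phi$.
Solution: Substitute $\phi = e^{-x}u$.
Then $\phi_x = e^{-x}(u_x - u)$, $\phi_t = e^{-x}u_t$; substituting and dividing by $e^{-x}$, the lower-order terms cancel: $u_t + u_x = 0$ (standard advection equation).
Data for $u$: $u(x,0) = e^{x}\phi(x,0) = 2 x$.
By characteristics ($dx/dt = 1$), $u(x,t) = f(x - t)$ with $f = u( \cdot , 0)$.
So $u(x,t) = -2 t + 2 x$, and $\phi(x,t) = e^{-x}u(x,t)$.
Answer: $\phi(x, t) = -2 t e^{-x} + 2 x e^{-x}$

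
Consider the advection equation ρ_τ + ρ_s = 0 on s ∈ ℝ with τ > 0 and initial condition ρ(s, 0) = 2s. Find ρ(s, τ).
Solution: By method of characteristics (waves move right with speed 1):
Along characteristics s - τ = const, ρ is constant, so ρ(s,τ) = f(s - τ) with f = ρ(·, 0).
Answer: ρ(s, τ) = 2s - 2τ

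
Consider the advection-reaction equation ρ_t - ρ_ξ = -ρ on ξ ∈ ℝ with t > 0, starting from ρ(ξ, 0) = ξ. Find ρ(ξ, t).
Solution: Substitute ρ = exp(-t)u.
Then ρ_t = exp(-t)(u_t - u), ρ_ξ = exp(-t)u_ξ; substituting and dividing by exp(-t), the lower-order terms cancel: u_t - u_ξ = 0 (standard advection equation).
Data for u: u(ξ,0) = ρ(ξ,0) = ξ.
By characteristics (dξ/dt = -1), u(ξ,t) = f(ξ + t) with f = u(·, 0).
So u(ξ,t) = t + ξ, and ρ(ξ,t) = exp(-t)u(ξ,t).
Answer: ρ(ξ, t) = texp(-t) + ξexp(-t)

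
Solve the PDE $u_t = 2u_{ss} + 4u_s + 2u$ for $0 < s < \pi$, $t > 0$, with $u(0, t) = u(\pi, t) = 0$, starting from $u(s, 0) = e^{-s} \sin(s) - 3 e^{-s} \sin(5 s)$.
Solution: Substitute $u = e^{-s}w$.
Then $u_s = e^{-s}(w_s - w)$, $u_{ss} = e^{-s}(w_{ss} - 2w_s + w)$, $u_t = e^{-s}w_t$; substituting and dividing by $e^{-s}$, the lower-order terms cancel: $w_t = 2w_{ss}$ (standard heat equation).
Data for $w$: $w(s,0) = e^{s}u(s,0) = \sin(s) - 3 \sin(5 s)$. The boundary conditions carry over: $w(0,t) = w(\pi,t) = 0$.
Separating variables: $w = \sum c_n e^{-2n^2t} \sin(ns)$. From $w(s,0) = \sin(s) - 3 \sin(5 s)$: $c_1=1, c_5=-3$.
So $w(s,t) = e^{-2 t} \sin(s) - 3 e^{-50 t} \sin(5 s)$, and $u(s,t) = e^{-s}w(s,t)$.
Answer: $u(s, t) = e^{-s} e^{-2 t} \sin(s) - 3 e^{-s} e^{-50 t} \sin(5 s)$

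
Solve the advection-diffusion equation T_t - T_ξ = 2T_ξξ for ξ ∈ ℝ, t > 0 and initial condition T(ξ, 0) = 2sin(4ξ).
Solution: Change to a moving frame: let η = ξ + t, σ = t and write T(ξ,t) = u(η,σ).
By the chain rule T_t = u_σ + u_η, T_ξ = u_η, T_ξξ = u_ηη.
Then T_t - T_ξ = u_σ: the advection term cancels and the PDE becomes the heat equation u_σ = 2u_ηη on η ∈ ℝ.
Initial data: u(η,0) = T(η,0) = 2sin(4η).
On η ∈ ℝ each mode satisfies (sin(nη))″ = -n² sin(nη), so exp(-2n²σ) sin(nη) solves the heat equation; by superposition u(η,σ) = Σ c_n exp(-2n²σ) sin(nη).
Reading off the coefficients: c_4=2, so u(η,σ) = 2exp(-32σ)sin(4η).
Substituting back η = ξ + t, σ = t: T(ξ,t) = u(ξ + t, t).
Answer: T(ξ, t) = 2exp(-32t)sin(4t + 4ξ)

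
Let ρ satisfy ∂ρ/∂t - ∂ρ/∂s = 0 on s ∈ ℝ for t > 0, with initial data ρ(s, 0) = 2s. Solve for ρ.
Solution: By method of characteristics (waves move left with speed 1):
Along characteristics s + t = const, ρ is constant, so ρ(s,t) = f(s + t) with f = ρ(·, 0).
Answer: ρ(s, t) = 2s + 2t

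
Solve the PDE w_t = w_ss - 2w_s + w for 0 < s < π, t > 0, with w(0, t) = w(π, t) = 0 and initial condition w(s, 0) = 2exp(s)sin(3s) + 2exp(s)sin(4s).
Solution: Substitute w = exp(s)u, i.e. u = exp(-s)w.
By the product rule, w_s = exp(s)(u_s + u), w_ss = exp(s)(u_ss + 2u_s + u), w_t = exp(s)u_t.
Substituting into the PDE and dividing by exp(s): u_t = (u_ss + 2u_s + u) - 2(u_s + u) + u.
The lower-order terms cancel, leaving the standard heat equation u_t = u_ss.
Initial data for u: u(s,0) = exp(-s)w(s,0) = 2sin(3s) + 2sin(4s). The boundary conditions carry over: u(0,t) = u(π,t) = 0.
Solve for u:
  Using separation of variables u = X(s)T(t):
  Eigenfunctions: sin(ns), n = 1, 2, 3, ...
  General solution: u(s, t) = Σ c_n sin(ns) exp(-n² t)
  Matching u(s,0) = 2sin(3s) + 2sin(4s) term by term: c_3=2, c_4=2.
Hence u(s,t) = 2exp(-9t)sin(3s) + 2exp(-16t)sin(4s).
Transform back: w(s,t) = exp(s)u(s,t).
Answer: w(s, t) = 2exp(s)exp(-9t)sin(3s) + 2exp(s)exp(-16t)sin(4s)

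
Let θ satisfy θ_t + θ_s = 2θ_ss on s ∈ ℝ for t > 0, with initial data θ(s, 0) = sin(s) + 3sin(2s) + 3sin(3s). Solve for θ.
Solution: Moving frame: η = s - t, σ = t, θ = u(η,σ), so θ_t = u_σ - u_η and θ_ss = u_ηη.
Hence θ_t + θ_s = u_σ and the PDE becomes the heat equation u_σ = 2u_ηη on η ∈ ℝ.
Initial data: u(η,0) = θ(η,0) = sin(η) + 3sin(2η) + 3sin(3η). Each mode sin(nη) decays as exp(-2n²σ) on ℝ, so u(η,σ) = Σ c_n exp(-2n²σ) sin(nη) with c_1=1, c_2=3, c_3=3: u(η,σ) = exp(-2σ)sin(η) + 3exp(-8σ)sin(2η) + 3exp(-18σ)sin(3η).
Substituting back: θ(s,t) = u(s - t, t).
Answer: θ(s, t) = exp(-2t)sin(s - t) + 3exp(-8t)sin(2s - 2t) + 3exp(-18t)sin(3s - 3t)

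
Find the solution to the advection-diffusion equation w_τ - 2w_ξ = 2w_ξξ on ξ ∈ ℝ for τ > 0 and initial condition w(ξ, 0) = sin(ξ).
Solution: Change to a moving frame: let η = ξ + 2τ, σ = τ and write w(ξ,τ) = u(η,σ).
By the chain rule w_τ = u_σ + 2u_η, w_ξ = u_η, w_ξξ = u_ηη.
Then w_τ - 2w_ξ = u_σ: the advection term cancels and the PDE becomes the heat equation u_σ = 2u_ηη on η ∈ ℝ.
Initial data: u(η,0) = w(η,0) = sin(η).
On η ∈ ℝ each mode satisfies (sin(nη))″ = -n² sin(nη), so exp(-2n²σ) sin(nη) solves the heat equation; by superposition u(η,σ) = Σ c_n exp(-2n²σ) sin(nη).
Reading off the coefficients: c_1=1, so u(η,σ) = exp(-2σ)sin(η).
Substituting back η = ξ + 2τ, σ = τ: w(ξ,τ) = u(ξ + 2τ, τ).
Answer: w(ξ, τ) = exp(-2τ)sin(ξ + 2τ)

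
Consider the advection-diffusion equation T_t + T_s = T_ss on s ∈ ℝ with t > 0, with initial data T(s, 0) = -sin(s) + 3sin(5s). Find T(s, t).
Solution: Change to a moving frame: let η = s - t, σ = t and write T(s,t) = u(η,σ).
By the chain rule T_t = u_σ - u_η, T_s = u_η, T_ss = u_ηη.
Then T_t + T_s = u_σ: the advection term cancels and the PDE becomes the heat equation u_σ = u_ηη on η ∈ ℝ.
Initial data: u(η,0) = T(η,0) = -sin(η) + 3sin(5η).
On η ∈ ℝ each mode satisfies (sin(nη))″ = -n² sin(nη), so exp(-n²σ) sin(nη) solves the heat equation; by superposition u(η,σ) = Σ c_n exp(-n²σ) sin(nη).
Reading off the coefficients: c_1=-1, c_5=3, so u(η,σ) = -exp(-σ)sin(η) + 3exp(-25σ)sin(5η).
Substituting back η = s - t, σ = t: T(s,t) = u(s - t, t).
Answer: T(s, t) = -exp(-t)sin(s - t) + 3exp(-25t)sin(5s - 5t)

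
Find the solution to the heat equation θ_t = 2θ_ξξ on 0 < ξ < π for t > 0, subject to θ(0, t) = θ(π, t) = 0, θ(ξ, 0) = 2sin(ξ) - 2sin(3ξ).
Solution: Using separation of variables θ = X(ξ)G(t):
Eigenfunctions: sin(nξ), n = 1, 2, 3, ...
General solution: θ(ξ, t) = Σ c_n sin(nξ) exp(-2n² t)
Matching θ(ξ,0) = 2sin(ξ) - 2sin(3ξ) term by term: c_1=2, c_3=-2.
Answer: θ(ξ, t) = 2exp(-2t)sin(ξ) - 2exp(-18t)sin(3ξ)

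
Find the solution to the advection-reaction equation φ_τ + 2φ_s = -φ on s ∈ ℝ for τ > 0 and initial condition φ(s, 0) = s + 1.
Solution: Substitute φ = exp(-τ)u.
Then φ_τ = exp(-τ)(u_τ - u), φ_s = exp(-τ)u_s; substituting and dividing by exp(-τ), the lower-order terms cancel: u_τ + 2u_s = 0 (standard advection equation).
Data for u: u(s,0) = φ(s,0) = s + 1.
By characteristics (ds/dτ = 2), u(s,τ) = f(s - 2τ) with f = u(·, 0).
So u(s,τ) = s - 2τ + 1, and φ(s,τ) = exp(-τ)u(s,τ).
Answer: φ(s, τ) = sexp(-τ) - 2τexp(-τ) + exp(-τ)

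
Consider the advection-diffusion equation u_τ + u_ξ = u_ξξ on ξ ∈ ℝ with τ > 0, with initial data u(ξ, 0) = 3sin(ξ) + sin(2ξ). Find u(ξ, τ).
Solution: Moving frame: η = ξ - τ, σ = τ, u = w(η,σ), so u_τ = w_σ - w_η and u_ξξ = w_ηη.
Hence u_τ + u_ξ = w_σ and the PDE becomes the heat equation w_σ = w_ηη on η ∈ ℝ.
Initial data: w(η,0) = u(η,0) = 3sin(η) + sin(2η). Each mode sin(nη) decays as exp(-n²σ) on ℝ, so w(η,σ) = Σ c_n exp(-n²σ) sin(nη) with c_1=3, c_2=1: w(η,σ) = 3exp(-σ)sin(η) + exp(-4σ)sin(2η).
Substituting back: u(ξ,τ) = w(ξ - τ, τ).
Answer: u(ξ, τ) = 3exp(-τ)sin(ξ - τ) + exp(-4τ)sin(2ξ - 2τ)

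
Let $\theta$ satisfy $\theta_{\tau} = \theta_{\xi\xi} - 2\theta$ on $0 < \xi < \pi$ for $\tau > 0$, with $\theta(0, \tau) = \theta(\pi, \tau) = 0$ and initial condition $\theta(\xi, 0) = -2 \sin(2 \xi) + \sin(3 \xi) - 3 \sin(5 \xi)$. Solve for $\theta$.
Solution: Substitute $\theta = e^{-2\tau}u$, i.e. $u = e^{2\tau}\theta$.
By the product rule, $\theta_{\tau} = e^{-2\tau}(u_{\tau} - 2u)$, $\theta_{\xi\xi} = e^{-2\tau}u_{\xi\xi}$.
Substituting into the PDE and dividing by $e^{-2\tau}$: $u_{\tau} - 2u = u_{\xi\xi} - 2u$.
The lower-order terms cancel, leaving the standard heat equation $u_{\tau} = u_{\xi\xi}$.
Initial data for $u$: $u(\xi,0) = \theta(\xi,0) = -2 \sin(2 \xi) + \sin(3 \xi) - 3 \sin(5 \xi)$. The boundary conditions carry over: $u(0,\tau) = u(\pi,\tau) = 0$.
Solve for $u$:
  Using separation of variables $u = X(\xi)G(\tau)$:
  Eigenfunctions: $\sin(n\xi)$, $n = 1, 2, 3, \ldots$
  General solution: $u(\xi, \tau) = \sum c_n \sin(n\xi) e^{-n^2 \tau}$
  Matching $u(\xi,0) = -2 \sin(2 \xi) + \sin(3 \xi) - 3 \sin(5 \xi)$ term by term: $c_2=-2, c_3=1, c_5=-3$.
Hence $u(\xi,\tau) = -2 e^{-4 \tau} \sin(2 \xi) + e^{-9 \tau} \sin(3 \xi) - 3 e^{-25 \tau} \sin(5 \xi)$.
Transform back: $\theta(\xi,\tau) = e^{-2\tau}u(\xi,\tau)$.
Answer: $\theta(\xi, \tau) = -2 e^{-6 \tau} \sin(2 \xi) + e^{-11 \tau} \sin(3 \xi) - 3 e^{-27 \tau} \sin(5 \xi)$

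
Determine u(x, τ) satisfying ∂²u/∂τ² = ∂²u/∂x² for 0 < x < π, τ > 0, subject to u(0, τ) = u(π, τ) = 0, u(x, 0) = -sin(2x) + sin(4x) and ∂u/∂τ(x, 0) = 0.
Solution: Separating variables: u = Σ [A_n cos(ω_n τ) + B_n sin(ω_n τ)] sin(nx), ω_n = n. From ICs: A_2=-1, A_4=1.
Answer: u(x, τ) = -sin(2x)cos(2τ) + sin(4x)cos(4τ)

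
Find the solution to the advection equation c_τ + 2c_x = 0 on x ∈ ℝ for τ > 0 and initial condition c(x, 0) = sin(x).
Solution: By characteristics (dx/dτ = 2), c(x,τ) = f(x - 2τ) with f = c(·, 0).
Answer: c(x, τ) = sin(x - 2τ)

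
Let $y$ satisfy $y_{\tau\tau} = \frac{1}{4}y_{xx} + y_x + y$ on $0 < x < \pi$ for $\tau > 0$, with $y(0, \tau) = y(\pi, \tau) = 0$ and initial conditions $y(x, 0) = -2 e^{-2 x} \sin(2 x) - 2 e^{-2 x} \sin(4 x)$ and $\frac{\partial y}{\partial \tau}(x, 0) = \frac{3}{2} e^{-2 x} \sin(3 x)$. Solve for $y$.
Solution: Substitute $y = e^{-2x}u$, i.e. $u = e^{2x}y$.
By the product rule, $y_x = e^{-2x}(u_x - 2u)$, $y_{xx} = e^{-2x}(u_{xx} - 4u_x + 4u)$, $y_{\tau\tau} = e^{-2x}u_{\tau\tau}$.
Substituting into the PDE and dividing by $e^{-2x}$: $u_{\tau\tau} = \frac{1}{4}(u_{xx} - 4u_x + 4u) + (u_x - 2u) + u$.
The lower-order terms cancel, leaving the standard wave equation $u_{\tau\tau} = \frac{1}{4}u_{xx}$.
Initial data for $u$: $u(x,0) = e^{2x}y(x,0) = -2 \sin(2 x) - 2 \sin(4 x)$; $u_{\tau}(x,0) = e^{2x}y_{\tau}(x,0) = \frac{3}{2} \sin(3 x)$. The boundary conditions carry over: $u(0,\tau) = u(\pi,\tau) = 0$.
Solve for $u$:
  Using separation of variables $u = X(x)T(\tau)$:
  Eigenfunctions: $\sin(nx)$, $n = 1, 2, 3, \ldots$
  General solution: $u(x, \tau) = \sum [A_n \cos(n \tau/2) + B_n \sin(n \tau/2)] \sin(nx)$
  From $u(x,0) = -2 \sin(2 x) - 2 \sin(4 x)$: $A_2=-2, A_4=-2$. From $u_{\tau}(x,0) = \frac{3}{2} \sin(3 x)$, using $u_{\tau}(x,0) = \sum \omega_n B_n \sin(nx)$ with $\omega_n = n/2$: $B_3 = (3/2)/(3/2) = 1$.
Hence $u(x,\tau) = -2 \sin(2 x) \cos(\tau) + \sin(3 x) \sin(3 \tau/2) - 2 \sin(4 x) \cos(2 \tau)$.
Transform back: $y(x,\tau) = e^{-2x}u(x,\tau)$.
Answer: $y(x, \tau) = e^{-2 x} \sin(3 \tau/2) \sin(3 x) - 2 e^{-2 x} \sin(2 x) \cos(\tau) - 2 e^{-2 x} \sin(4 x) \cos(2 \tau)$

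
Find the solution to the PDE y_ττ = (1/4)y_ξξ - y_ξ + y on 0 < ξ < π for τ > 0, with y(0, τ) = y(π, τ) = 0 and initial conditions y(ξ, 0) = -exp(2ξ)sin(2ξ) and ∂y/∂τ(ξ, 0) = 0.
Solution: Substitute y = exp(2ξ)u.
Then y_ξ = exp(2ξ)(u_ξ + 2u), y_ξξ = exp(2ξ)(u_ξξ + 4u_ξ + 4u), y_ττ = exp(2ξ)u_ττ; substituting and dividing by exp(2ξ), the lower-order terms cancel: u_ττ = (1/4)u_ξξ (standard wave equation).
Data for u: u(ξ,0) = exp(-2ξ)y(ξ,0) = -sin(2ξ); u_τ(ξ,0) = exp(-2ξ)y_τ(ξ,0) = 0. The boundary conditions carry over: u(0,τ) = u(π,τ) = 0.
Separating variables: u = Σ [A_n cos(ω_n τ) + B_n sin(ω_n τ)] sin(nξ), ω_n = n/2. From ICs: A_2=-1.
So u(ξ,τ) = -sin(2ξ)cos(τ), and y(ξ,τ) = exp(2ξ)u(ξ,τ).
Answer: y(ξ, τ) = -exp(2ξ)sin(2ξ)cos(τ)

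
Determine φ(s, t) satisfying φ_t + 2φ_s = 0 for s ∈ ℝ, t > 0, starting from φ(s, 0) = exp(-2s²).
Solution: By characteristics (ds/dt = 2), φ(s,t) = f(s - 2t) with f = φ(·, 0).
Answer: φ(s, t) = exp(-2(s - 2t)²)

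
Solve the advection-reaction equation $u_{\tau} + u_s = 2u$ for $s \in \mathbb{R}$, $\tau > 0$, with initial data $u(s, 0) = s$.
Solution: Substitute $u = e^{2\tau}w$.
Then $u_{\tau} = e^{2\tau}(w_{\tau} + 2w)$, $u_s = e^{2\tau}w_s$; substituting and dividing by $e^{2\tau}$, the lower-order terms cancel: $w_{\tau} + w_s = 0$ (standard advection equation).
Data for $w$: $w(s,0) = u(s,0) = s$.
By characteristics ($ds/d\tau = 1$), $w(s,\tau) = f(s - \tau)$ with $f = w( \cdot , 0)$.
So $w(s,\tau) = s - \tau$, and $u(s,\tau) = e^{2\tau}w(s,\tau)$.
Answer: $u(s, \tau) = - \tau e^{2 \tau} + s e^{2 \tau}$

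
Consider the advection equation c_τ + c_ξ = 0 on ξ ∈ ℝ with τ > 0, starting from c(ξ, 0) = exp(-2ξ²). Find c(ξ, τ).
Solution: By method of characteristics (waves move right with speed 1):
Along characteristics ξ - τ = const, c is constant, so c(ξ,τ) = f(ξ - τ) with f = c(·, 0).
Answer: c(ξ, τ) = exp(-2(ξ - τ)²)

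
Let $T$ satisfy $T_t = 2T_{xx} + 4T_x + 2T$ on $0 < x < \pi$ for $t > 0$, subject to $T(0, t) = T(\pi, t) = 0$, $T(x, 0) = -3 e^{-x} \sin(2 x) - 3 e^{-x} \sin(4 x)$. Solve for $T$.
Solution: Substitute $T = e^{-x}u$.
Then $T_x = e^{-x}(u_x - u)$, $T_{xx} = e^{-x}(u_{xx} - 2u_x + u)$, $T_t = e^{-x}u_t$; substituting and dividing by $e^{-x}$, the lower-order terms cancel: $u_t = 2u_{xx}$ (standard heat equation).
Data for $u$: $u(x,0) = e^{x}T(x,0) = -3 \sin(2 x) - 3 \sin(4 x)$. The boundary conditions carry over: $u(0,t) = u(\pi,t) = 0$.
Separating variables: $u = \sum c_n e^{-2n^2t} \sin(nx)$. From $u(x,0) = -3 \sin(2 x) - 3 \sin(4 x)$: $c_2=-3, c_4=-3$.
So $u(x,t) = -3 e^{-8 t} \sin(2 x) - 3 e^{-32 t} \sin(4 x)$, and $T(x,t) = e^{-x}u(x,t)$.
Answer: $T(x, t) = -3 e^{-8 t} e^{-x} \sin(2 x) - 3 e^{-32 t} e^{-x} \sin(4 x)$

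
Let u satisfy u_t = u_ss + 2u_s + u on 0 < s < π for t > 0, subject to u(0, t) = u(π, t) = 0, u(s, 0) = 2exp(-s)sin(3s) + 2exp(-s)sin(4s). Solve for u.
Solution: Substitute u = exp(-s)w, i.e. w = exp(s)u.
By the product rule, u_s = exp(-s)(w_s - w), u_ss = exp(-s)(w_ss - 2w_s + w), u_t = exp(-s)w_t.
Substituting into the PDE and dividing by exp(-s): w_t = (w_ss - 2w_s + w) + 2(w_s - w) + w.
The lower-order terms cancel, leaving the standard heat equation w_t = w_ss.
Initial data for w: w(s,0) = exp(s)u(s,0) = 2sin(3s) + 2sin(4s). The boundary conditions carry over: w(0,t) = w(π,t) = 0.
Solve for w:
  Using separation of variables w = X(s)T(t):
  Eigenfunctions: sin(ns), n = 1, 2, 3, ...
  General solution: w(s, t) = Σ c_n sin(ns) exp(-n² t)
  Matching w(s,0) = 2sin(3s) + 2sin(4s) term by term: c_3=2, c_4=2.
Hence w(s,t) = 2exp(-9t)sin(3s) + 2exp(-16t)sin(4s).
Transform back: u(s,t) = exp(-s)w(s,t).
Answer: u(s, t) = 2exp(-s)exp(-9t)sin(3s) + 2exp(-s)exp(-16t)sin(4s)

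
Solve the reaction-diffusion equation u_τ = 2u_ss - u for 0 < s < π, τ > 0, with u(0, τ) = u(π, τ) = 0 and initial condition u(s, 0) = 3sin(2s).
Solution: Substitute u = exp(-τ)w.
Then u_τ = exp(-τ)(w_τ - w), u_ss = exp(-τ)w_ss; substituting and dividing by exp(-τ), the lower-order terms cancel: w_τ = 2w_ss (standard heat equation).
Data for w: w(s,0) = u(s,0) = 3sin(2s). The boundary conditions carry over: w(0,τ) = w(π,τ) = 0.
Separating variables: w = Σ c_n exp(-2n²τ) sin(ns). From w(s,0) = 3sin(2s): c_2=3.
So w(s,τ) = 3exp(-8τ)sin(2s), and u(s,τ) = exp(-τ)w(s,τ).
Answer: u(s, τ) = 3exp(-9τ)sin(2s)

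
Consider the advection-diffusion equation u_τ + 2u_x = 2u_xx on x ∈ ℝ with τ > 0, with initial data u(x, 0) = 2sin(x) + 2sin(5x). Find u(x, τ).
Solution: Moving frame: η = x - 2τ, σ = τ, u = w(η,σ), so u_τ = w_σ - 2w_η and u_xx = w_ηη.
Hence u_τ + 2u_x = w_σ and the PDE becomes the heat equation w_σ = 2w_ηη on η ∈ ℝ.
Initial data: w(η,0) = u(η,0) = 2sin(η) + 2sin(5η). Each mode sin(nη) decays as exp(-2n²σ) on ℝ, so w(η,σ) = Σ c_n exp(-2n²σ) sin(nη) with c_1=2, c_5=2: w(η,σ) = 2exp(-2σ)sin(η) + 2exp(-50σ)sin(5η).
Substituting back: u(x,τ) = w(x - 2τ, τ).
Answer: u(x, τ) = 2exp(-2τ)sin(x - 2τ) + 2exp(-50τ)sin(5x - 10τ)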